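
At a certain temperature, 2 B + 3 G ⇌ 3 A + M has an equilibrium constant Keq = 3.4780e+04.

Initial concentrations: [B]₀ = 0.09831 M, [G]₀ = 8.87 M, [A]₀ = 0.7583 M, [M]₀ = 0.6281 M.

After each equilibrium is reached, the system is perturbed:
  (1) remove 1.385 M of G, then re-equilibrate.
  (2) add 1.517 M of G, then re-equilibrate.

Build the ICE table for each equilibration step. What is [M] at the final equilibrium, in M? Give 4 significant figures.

Q₀ = 0.04061 vs Keq = 3.4780e+04 ⇒ Q<K, forward
Step 1:
                  B         G         A         M
  I         0.09831      8.87    0.7583    0.6281
  C        -0.09816   -0.1472    0.1472   0.04908
  E       1.4759e-04     8.723    0.9055    0.6772
  solve Keq expr → x = 0.04908; check Q = 3.4780e+04
Then remove 1.385 M of G.
Step 2:
                  B         G         A         M
  I       1.4759e-04     7.338    0.9055    0.6772
  C       4.3675e-05 6.5513e-05 -6.5513e-05 -2.1838e-05
  E       1.9127e-04     7.338    0.9055    0.6772
  solve Keq expr → x = -2.1838e-05; check Q = 3.4780e+04
Then add 1.517 M of G.
Step 3:
                  B         G         A         M
  I       1.9127e-04     8.855    0.9055    0.6772
  C       -4.6962e-05 -7.0443e-05 7.0443e-05 2.3481e-05
  E       1.4431e-04     8.855    0.9055    0.6772
  solve Keq expr → x = 2.3481e-05; check Q = 3.4780e+04

[M]_eq = 0.6772 M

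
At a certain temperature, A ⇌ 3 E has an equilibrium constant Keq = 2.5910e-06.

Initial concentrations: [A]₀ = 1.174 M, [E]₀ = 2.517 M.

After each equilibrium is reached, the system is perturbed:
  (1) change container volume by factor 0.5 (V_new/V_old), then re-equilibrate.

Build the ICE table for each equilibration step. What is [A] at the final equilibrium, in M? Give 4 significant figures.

[A]_eq = 4.019 M

Q₀ = 13.58 vs Keq = 2.5910e-06 ⇒ Q>K, reverse
Step 1:
                   A          E
  I            1.174      2.517
  C           0.8332       -2.5
  E            2.007    0.01733
  solve Keq expr → x = -0.8332; check Q = 2.5910e-06
Then change container volume by factor 0.5 (V_new/V_old).
Step 2:
                   A          E
  I            4.014    0.03465
  C         0.004272   -0.01281
  E            4.019    0.02184
  solve Keq expr → x = -0.004272; check Q = 2.5910e-06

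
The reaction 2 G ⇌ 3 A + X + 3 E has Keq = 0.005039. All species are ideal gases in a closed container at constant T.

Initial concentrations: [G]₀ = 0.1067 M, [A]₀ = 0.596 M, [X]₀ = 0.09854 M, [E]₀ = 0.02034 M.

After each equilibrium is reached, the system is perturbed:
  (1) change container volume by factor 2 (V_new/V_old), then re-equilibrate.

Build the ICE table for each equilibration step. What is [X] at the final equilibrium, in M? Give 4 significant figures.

Q₀ = 1.5420e-05 vs Keq = 0.005039 ⇒ Q<K, forward
Step 1:
                  G         A         X         E
  Initial    0.1067     0.596   0.09854   0.02034
  Change   -0.04266   0.06399   0.02133   0.06399
  Equil     0.06404      0.66    0.1199   0.08433
  solve Keq expr → x = 0.02133; check Q = 0.005039
Then change container volume by factor 2 (V_new/V_old).
Step 2:
                  G         A         X         E
  Initial   0.03202      0.33   0.05993   0.04216
  Change   -0.01779   0.02669  0.008897   0.02669
  Equil     0.01423    0.3567   0.06883   0.06886
  solve Keq expr → x = 0.008897; check Q = 0.005039

[X]_eq = 0.06883 M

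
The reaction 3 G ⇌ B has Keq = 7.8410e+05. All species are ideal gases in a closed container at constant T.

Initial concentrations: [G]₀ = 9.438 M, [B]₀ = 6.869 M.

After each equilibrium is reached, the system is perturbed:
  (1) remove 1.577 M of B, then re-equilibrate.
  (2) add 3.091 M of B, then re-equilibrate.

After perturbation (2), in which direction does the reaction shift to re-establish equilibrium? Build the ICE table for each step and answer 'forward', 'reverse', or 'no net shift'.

Direction: reverse

Q₀ = 0.008171 vs Keq = 7.8410e+05 ⇒ Q<K, forward
Step 1:
                  G         B
  Initial     9.438     6.869
  Change     -9.415     3.138
  Equil     0.02337     10.01
  solve Keq expr → x = 3.138; check Q = 7.8410e+05
Then remove 1.577 M of B.
Step 2:
                  G         B
  Initial   0.02337      8.43
  Change  -0.001298 4.3266e-04
  Equil     0.02207     8.431
  solve Keq expr → x = 4.3266e-04; check Q = 7.8410e+05
Then add 3.091 M of B.
Step 3:
                  G         B
  Initial   0.02207     11.52
  Change   0.002421 -8.0712e-04
  Equil     0.02449     11.52
  solve Keq expr → x = -8.0712e-04; check Q = 7.8410e+05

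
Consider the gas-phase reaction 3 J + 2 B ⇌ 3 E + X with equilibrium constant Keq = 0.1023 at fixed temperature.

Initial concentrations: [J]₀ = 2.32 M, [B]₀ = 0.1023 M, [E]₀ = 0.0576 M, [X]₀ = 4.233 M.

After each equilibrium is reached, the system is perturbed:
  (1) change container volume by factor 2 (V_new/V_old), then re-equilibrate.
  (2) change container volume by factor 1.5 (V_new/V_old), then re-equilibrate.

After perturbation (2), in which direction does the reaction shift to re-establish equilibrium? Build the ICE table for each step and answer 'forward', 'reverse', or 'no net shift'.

Direction: reverse

Q₀ = 0.00619 vs Keq = 0.1023 ⇒ Q<K, forward
Step 1:
                   J          B          E          X
  init          2.32     0.1023     0.0576      4.233
  Δ         -0.05149   -0.03433    0.05149    0.01716
  eq           2.269    0.06797     0.1091       4.25
  solve Keq expr → x = 0.01716; check Q = 0.1023
Then change container volume by factor 2 (V_new/V_old).
Step 2:
                   J          B          E          X
  init         1.134    0.03399    0.05455      2.125
  Δ         0.007042   0.004695  -0.007042  -0.002347
  eq           1.141    0.03868     0.0475      2.123
  solve Keq expr → x = -0.002347; check Q = 0.1023
Then change container volume by factor 1.5 (V_new/V_old).
Step 3:
                   J          B          E          X
  init        0.7609    0.02579    0.03167      1.415
  Δ         0.002648   0.001765  -0.002648 -8.8273e-04
  eq          0.7635    0.02755    0.02902      1.414
  solve Keq expr → x = -8.8273e-04; check Q = 0.1023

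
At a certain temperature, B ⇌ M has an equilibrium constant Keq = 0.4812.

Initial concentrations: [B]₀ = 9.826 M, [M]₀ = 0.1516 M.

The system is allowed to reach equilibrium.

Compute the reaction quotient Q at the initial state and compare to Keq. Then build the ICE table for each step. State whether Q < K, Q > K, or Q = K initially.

Q₀ = 0.01543 vs Keq = 0.4812 ⇒ Q<K, forward
Step 1:
                    B           M
  Initial       9.826      0.1516
  Change        -3.09        3.09
  Equil         6.736       3.241
  solve Keq expr → x = 3.09; check Q = 0.4812

Q₀ = 0.01543; Q < K (proceeds forward)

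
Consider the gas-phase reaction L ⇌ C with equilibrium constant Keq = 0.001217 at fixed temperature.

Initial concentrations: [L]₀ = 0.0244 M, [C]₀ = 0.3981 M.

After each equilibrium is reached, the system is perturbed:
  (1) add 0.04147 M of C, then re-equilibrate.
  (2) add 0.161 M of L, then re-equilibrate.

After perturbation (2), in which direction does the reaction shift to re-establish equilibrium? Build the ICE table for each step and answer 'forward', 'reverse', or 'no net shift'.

Q₀ = 16.32 vs Keq = 0.001217 ⇒ Q>K, reverse
Step 1:
                  L         C
  init       0.0244    0.3981
  Δ          0.3976   -0.3976
  eq          0.422 5.1356e-04
  solve Keq expr → x = -0.3976; check Q = 0.001217
Then add 0.04147 M of C.
Step 2:
                  L         C
  init        0.422   0.04198
  Δ         0.04142  -0.04142
  eq         0.4634 5.6397e-04
  solve Keq expr → x = -0.04142; check Q = 0.001217
Then add 0.161 M of L.
Step 3:
                  L         C
  init       0.6244 5.6397e-04
  Δ       -1.9570e-04 1.9570e-04
  eq         0.6242 7.5966e-04
  solve Keq expr → x = 1.9570e-04; check Q = 0.001217

Direction: forward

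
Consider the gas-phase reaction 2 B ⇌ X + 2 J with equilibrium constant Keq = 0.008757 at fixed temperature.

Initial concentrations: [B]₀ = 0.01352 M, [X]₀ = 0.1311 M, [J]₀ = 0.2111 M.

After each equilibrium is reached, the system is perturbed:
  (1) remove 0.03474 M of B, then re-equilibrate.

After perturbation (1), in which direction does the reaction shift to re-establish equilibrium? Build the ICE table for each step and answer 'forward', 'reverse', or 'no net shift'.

Q₀ = 31.96 vs Keq = 0.008757 ⇒ Q>K, reverse
Step 1:
                   B          X          J
  Initial    0.01352     0.1311     0.2111
  Change      0.1479   -0.07395    -0.1479
  Equil       0.1614    0.05715    0.06319
  solve Keq expr → x = -0.07395; check Q = 0.008757
Then remove 0.03474 M of B.
Step 2:
                   B          X          J
  Initial     0.1267    0.05715    0.06319
  Change    0.008312  -0.004156  -0.008312
  Equil        0.135    0.05299    0.05488
  solve Keq expr → x = -0.004156; check Q = 0.008757

Direction: reverse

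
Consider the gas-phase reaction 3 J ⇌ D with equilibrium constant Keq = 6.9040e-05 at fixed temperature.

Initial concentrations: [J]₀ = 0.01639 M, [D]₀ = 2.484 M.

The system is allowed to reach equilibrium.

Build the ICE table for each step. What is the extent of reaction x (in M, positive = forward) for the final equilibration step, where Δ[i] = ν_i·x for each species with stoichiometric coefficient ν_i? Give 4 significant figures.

x = -2.456 M

Q₀ = 5.6418e+05 vs Keq = 6.9040e-05 ⇒ Q>K, reverse
Step 1:
                    J           D
  I           0.01639       2.484
  C             7.369      -2.456
  E             7.385     0.02781
  solve Keq expr → x = -2.456; check Q = 6.9040e-05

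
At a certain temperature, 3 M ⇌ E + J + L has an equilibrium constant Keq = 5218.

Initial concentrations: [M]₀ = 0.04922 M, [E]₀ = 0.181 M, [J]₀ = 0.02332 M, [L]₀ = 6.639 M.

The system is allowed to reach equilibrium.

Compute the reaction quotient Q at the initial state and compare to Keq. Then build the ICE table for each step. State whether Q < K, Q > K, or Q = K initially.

Q₀ = 235; Q < K (proceeds forward)

Q₀ = 235 vs Keq = 5218 ⇒ Q<K, forward
Step 1:
                    M           E           J           L
  I           0.04922       0.181     0.02332       6.639
  C          -0.02919    0.009731    0.009731    0.009731
  E           0.02003      0.1907     0.03305       6.649
  solve Keq expr → x = 0.009731; check Q = 5218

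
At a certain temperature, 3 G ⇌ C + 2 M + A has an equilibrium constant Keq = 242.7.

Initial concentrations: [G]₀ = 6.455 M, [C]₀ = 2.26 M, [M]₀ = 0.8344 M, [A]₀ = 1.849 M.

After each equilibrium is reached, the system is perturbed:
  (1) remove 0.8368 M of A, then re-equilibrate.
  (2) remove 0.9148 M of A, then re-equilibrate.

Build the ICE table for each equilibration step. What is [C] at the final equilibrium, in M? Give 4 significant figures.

[C]_eq = 4.118 M

Q₀ = 0.01082 vs Keq = 242.7 ⇒ Q<K, forward
Step 1:
                    G           C           M           A
  I             6.455        2.26      0.8344       1.849
  C            -5.393       1.798       3.596       1.798
  E             1.062       4.058        4.43       3.647
  solve Keq expr → x = 1.798; check Q = 242.7
Then remove 0.8368 M of A.
Step 2:
                    G           C           M           A
  I             1.062       4.058        4.43        2.81
  C          -0.07597     0.02532     0.05065     0.02532
  E            0.9857       4.083       4.481       2.835
  solve Keq expr → x = 0.02532; check Q = 242.7
Then remove 0.9148 M of A.
Step 3:
                    G           C           M           A
  I            0.9857       4.083       4.481       1.921
  C           -0.1035      0.0345     0.06899      0.0345
  E            0.8822       4.118        4.55       1.955
  solve Keq expr → x = 0.0345; check Q = 242.7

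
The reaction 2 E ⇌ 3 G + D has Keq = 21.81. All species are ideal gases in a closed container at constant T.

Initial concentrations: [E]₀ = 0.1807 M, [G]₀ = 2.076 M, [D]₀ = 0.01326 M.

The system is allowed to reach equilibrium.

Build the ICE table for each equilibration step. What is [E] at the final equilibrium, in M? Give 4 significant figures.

[E]_eq = 0.1314 M

Q₀ = 3.633 vs Keq = 21.81 ⇒ Q<K, forward
Step 1:
                  E         G         D
  Initial    0.1807     2.076   0.01326
  Change   -0.04929   0.07393   0.02464
  Equil      0.1314      2.15    0.0379
  solve Keq expr → x = 0.02464; check Q = 21.81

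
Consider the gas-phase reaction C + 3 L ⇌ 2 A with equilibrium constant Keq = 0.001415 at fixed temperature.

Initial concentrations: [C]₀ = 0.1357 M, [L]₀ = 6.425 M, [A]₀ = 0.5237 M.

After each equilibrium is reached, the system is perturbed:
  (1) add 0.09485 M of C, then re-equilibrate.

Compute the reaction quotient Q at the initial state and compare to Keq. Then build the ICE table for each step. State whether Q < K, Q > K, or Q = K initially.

Q₀ = 0.00762; Q > K (proceeds reverse)

Q₀ = 0.00762 vs Keq = 0.001415 ⇒ Q>K, reverse
Step 1:
                  C         L         A
  Initial    0.1357     6.425    0.5237
  Change     0.1018    0.3054   -0.2036
  Equil      0.2375      6.73    0.3201
  solve Keq expr → x = -0.1018; check Q = 0.001415
Then add 0.09485 M of C.
Step 2:
                  C         L         A
  Initial    0.3324      6.73    0.3201
  Change   -0.02074  -0.06222   0.04148
  Equil      0.3116     6.668    0.3616
  solve Keq expr → x = 0.02074; check Q = 0.001415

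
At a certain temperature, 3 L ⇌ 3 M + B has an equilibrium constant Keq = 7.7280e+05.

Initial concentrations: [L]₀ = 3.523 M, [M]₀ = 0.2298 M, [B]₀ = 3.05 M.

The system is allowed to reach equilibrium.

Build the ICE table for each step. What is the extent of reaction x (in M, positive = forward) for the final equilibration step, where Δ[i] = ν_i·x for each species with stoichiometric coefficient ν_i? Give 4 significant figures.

x = 1.153 M

Q₀ = 8.4647e-04 vs Keq = 7.7280e+05 ⇒ Q<K, forward
Step 1:
                    L           M           B
  Initial       3.523      0.2298        3.05
  Change       -3.458       3.458       1.153
  Equil       0.06485       3.688       4.203
  solve Keq expr → x = 1.153; check Q = 7.7280e+05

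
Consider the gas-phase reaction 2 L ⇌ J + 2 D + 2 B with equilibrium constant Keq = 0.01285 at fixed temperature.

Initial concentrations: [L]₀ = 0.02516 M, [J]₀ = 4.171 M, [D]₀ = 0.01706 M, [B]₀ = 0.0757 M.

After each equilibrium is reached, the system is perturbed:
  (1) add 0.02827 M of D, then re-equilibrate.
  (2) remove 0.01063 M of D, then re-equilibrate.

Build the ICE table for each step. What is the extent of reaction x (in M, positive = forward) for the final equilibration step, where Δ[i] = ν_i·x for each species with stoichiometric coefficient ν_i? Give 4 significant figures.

x = 0.002307 M

Q₀ = 0.01099 vs Keq = 0.01285 ⇒ Q<K, forward
Step 1:
                    L           J           D           B
  init        0.02516       4.171     0.01706      0.0757
  Δ       -7.0487e-04  3.5244e-04  7.0487e-04  7.0487e-04
  eq          0.02446       4.171     0.01776      0.0764
  solve Keq expr → x = 3.5244e-04; check Q = 0.01285
Then add 0.02827 M of D.
Step 2:
                    L           J           D           B
  init        0.02446       4.171     0.04603      0.0764
  Δ           0.01309   -0.006546    -0.01309    -0.01309
  eq          0.03755       4.165     0.03294     0.06331
  solve Keq expr → x = -0.006546; check Q = 0.01285
Then remove 0.01063 M of D.
Step 3:
                    L           J           D           B
  init        0.03755       4.165     0.02231     0.06331
  Δ         -0.004613    0.002307    0.004613    0.004613
  eq          0.03293       4.167     0.02693     0.06793
  solve Keq expr → x = 0.002307; check Q = 0.01285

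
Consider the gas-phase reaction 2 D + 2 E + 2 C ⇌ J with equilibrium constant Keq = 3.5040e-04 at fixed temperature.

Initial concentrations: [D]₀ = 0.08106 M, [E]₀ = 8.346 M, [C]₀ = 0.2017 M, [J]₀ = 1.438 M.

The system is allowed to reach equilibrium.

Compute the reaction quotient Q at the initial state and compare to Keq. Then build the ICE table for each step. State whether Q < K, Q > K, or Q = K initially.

Q₀ = 77.23 vs Keq = 3.5040e-04 ⇒ Q>K, reverse
Step 1:
                   D          E          C          J
  I          0.08106      8.346     0.2017      1.438
  C            1.816      1.816      1.816     -0.908
  E            1.897      10.16      2.018       0.53
  solve Keq expr → x = -0.908; check Q = 3.5040e-04

Q₀ = 77.23; Q > K (proceeds reverse)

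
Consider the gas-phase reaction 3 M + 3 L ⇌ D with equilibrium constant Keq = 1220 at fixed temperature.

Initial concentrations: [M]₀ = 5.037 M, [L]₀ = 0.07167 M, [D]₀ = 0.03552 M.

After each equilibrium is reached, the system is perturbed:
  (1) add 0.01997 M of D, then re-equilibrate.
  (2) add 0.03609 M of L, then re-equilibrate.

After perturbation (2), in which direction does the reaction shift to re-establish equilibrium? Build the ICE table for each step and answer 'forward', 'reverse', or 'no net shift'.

Q₀ = 0.755 vs Keq = 1220 ⇒ Q<K, forward
Step 1:
                  M         L         D
  init        5.037   0.07167   0.03552
  Δ        -0.06443  -0.06443   0.02148
  eq          4.973  0.007243     0.057
  solve Keq expr → x = 0.02148; check Q = 1220
Then add 0.01997 M of D.
Step 2:
                  M         L         D
  init        4.973  0.007243   0.07697
  Δ       7.5285e-04 7.5285e-04 -2.5095e-04
  eq          4.973  0.007996   0.07671
  solve Keq expr → x = -2.5095e-04; check Q = 1220
Then add 0.03609 M of L.
Step 3:
                  M         L         D
  init        4.973   0.04409   0.07671
  Δ        -0.03564  -0.03564   0.01188
  eq          4.938  0.008449   0.08859
  solve Keq expr → x = 0.01188; check Q = 1220

Direction: forward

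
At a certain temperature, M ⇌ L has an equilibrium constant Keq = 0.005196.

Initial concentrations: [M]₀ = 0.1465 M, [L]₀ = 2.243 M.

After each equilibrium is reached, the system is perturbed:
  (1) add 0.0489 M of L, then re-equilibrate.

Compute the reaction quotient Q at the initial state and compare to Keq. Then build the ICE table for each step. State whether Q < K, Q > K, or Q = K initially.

Q₀ = 15.31 vs Keq = 0.005196 ⇒ Q>K, reverse
Step 1:
                  M         L
  init       0.1465     2.243
  Δ           2.231    -2.231
  eq          2.377   0.01235
  solve Keq expr → x = -2.231; check Q = 0.005196
Then add 0.0489 M of L.
Step 2:
                  M         L
  init        2.377   0.06125
  Δ         0.04865  -0.04865
  eq          2.426    0.0126
  solve Keq expr → x = -0.04865; check Q = 0.005196

Q₀ = 15.31; Q > K (proceeds reverse)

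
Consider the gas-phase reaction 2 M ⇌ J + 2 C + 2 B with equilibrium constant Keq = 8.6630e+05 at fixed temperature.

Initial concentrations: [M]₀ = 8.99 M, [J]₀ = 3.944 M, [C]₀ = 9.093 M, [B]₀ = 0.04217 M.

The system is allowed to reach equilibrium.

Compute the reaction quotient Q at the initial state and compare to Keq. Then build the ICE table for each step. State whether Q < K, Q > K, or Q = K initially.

Q₀ = 0.007175; Q < K (proceeds forward)

Q₀ = 0.007175 vs Keq = 8.6630e+05 ⇒ Q<K, forward
Step 1:
                  M         J         C         B
  I            8.99     3.944     9.093   0.04217
  C          -8.525     4.263     8.525     8.525
  E          0.4646     8.207     17.62     8.568
  solve Keq expr → x = 4.263; check Q = 8.6630e+05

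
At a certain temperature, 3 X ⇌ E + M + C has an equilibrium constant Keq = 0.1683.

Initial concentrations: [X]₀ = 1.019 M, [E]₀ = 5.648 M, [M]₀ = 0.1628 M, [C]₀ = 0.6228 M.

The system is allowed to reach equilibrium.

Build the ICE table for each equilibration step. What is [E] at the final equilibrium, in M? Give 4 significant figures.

[E]_eq = 5.582 M

Q₀ = 0.5412 vs Keq = 0.1683 ⇒ Q>K, reverse
Step 1:
                    X           E           M           C
  I             1.019       5.648      0.1628      0.6228
  C            0.1967    -0.06558    -0.06558    -0.06558
  E             1.216       5.582     0.09722      0.5572
  solve Keq expr → x = -0.06558; check Q = 0.1683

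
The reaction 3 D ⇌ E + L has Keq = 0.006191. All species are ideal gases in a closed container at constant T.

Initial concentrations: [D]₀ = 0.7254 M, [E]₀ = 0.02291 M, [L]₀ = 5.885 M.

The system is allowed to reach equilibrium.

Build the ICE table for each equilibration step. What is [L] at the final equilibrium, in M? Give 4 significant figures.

[L]_eq = 5.863 M

Q₀ = 0.3532 vs Keq = 0.006191 ⇒ Q>K, reverse
Step 1:
                   D          E          L
  init        0.7254    0.02291      5.885
  Δ          0.06715   -0.02238   -0.02238
  eq          0.7926 5.2572e-04      5.863
  solve Keq expr → x = -0.02238; check Q = 0.006191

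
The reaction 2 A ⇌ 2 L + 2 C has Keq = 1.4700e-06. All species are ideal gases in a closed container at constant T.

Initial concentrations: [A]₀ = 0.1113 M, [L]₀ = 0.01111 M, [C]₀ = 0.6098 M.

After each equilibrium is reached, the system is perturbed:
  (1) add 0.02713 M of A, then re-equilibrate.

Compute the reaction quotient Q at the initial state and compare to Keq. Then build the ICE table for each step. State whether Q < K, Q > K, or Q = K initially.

Q₀ = 0.003705 vs Keq = 1.4700e-06 ⇒ Q>K, reverse
Step 1:
                    A           L           C
  I            0.1113     0.01111      0.6098
  C           0.01086    -0.01086    -0.01086
  E            0.1222  2.4730e-04      0.5989
  solve Keq expr → x = -0.005431; check Q = 1.4700e-06
Then add 0.02713 M of A.
Step 2:
                    A           L           C
  I            0.1493  2.4730e-04      0.5989
  C       -5.4781e-05  5.4781e-05  5.4781e-05
  E            0.1492  3.0208e-04       0.599
  solve Keq expr → x = 2.7391e-05; check Q = 1.4700e-06

Q₀ = 0.003705; Q > K (proceeds reverse)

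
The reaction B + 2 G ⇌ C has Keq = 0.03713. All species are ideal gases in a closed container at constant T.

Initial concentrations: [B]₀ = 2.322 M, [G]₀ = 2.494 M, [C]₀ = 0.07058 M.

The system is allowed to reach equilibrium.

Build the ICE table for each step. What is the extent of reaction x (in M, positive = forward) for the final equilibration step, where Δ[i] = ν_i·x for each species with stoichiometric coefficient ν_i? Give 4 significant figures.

x = 0.2417 M

Q₀ = 0.004887 vs Keq = 0.03713 ⇒ Q<K, forward
Step 1:
                   B          G          C
  I            2.322      2.494    0.07058
  C          -0.2417    -0.4834     0.2417
  E             2.08      2.011     0.3123
  solve Keq expr → x = 0.2417; check Q = 0.03713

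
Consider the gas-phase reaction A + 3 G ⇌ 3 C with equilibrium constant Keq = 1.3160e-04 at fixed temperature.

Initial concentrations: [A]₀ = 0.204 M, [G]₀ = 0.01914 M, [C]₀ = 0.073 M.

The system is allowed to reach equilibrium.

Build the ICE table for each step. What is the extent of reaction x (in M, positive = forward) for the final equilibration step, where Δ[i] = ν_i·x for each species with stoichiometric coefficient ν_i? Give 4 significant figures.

Q₀ = 272 vs Keq = 1.3160e-04 ⇒ Q>K, reverse
Step 1:
                  A         G         C
  init        0.204   0.01914     0.073
  Δ         0.02341   0.07023  -0.07023
  eq         0.2274   0.08937  0.002775
  solve Keq expr → x = -0.02341; check Q = 1.3160e-04

x = -0.02341 M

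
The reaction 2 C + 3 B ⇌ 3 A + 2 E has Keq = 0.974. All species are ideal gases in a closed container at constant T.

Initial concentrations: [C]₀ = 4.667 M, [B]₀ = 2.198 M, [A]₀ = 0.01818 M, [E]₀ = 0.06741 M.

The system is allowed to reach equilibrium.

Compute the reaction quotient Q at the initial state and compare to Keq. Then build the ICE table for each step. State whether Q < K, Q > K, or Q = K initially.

Q₀ = 1.1805e-10 vs Keq = 0.974 ⇒ Q<K, forward
Step 1:
                  C         B         A         E
  init        4.667     2.198   0.01818   0.06741
  Δ          -1.009    -1.514     1.514     1.009
  eq          3.658     0.684     1.532     1.077
  solve Keq expr → x = 0.5047; check Q = 0.974

Q₀ = 1.1805e-10; Q < K (proceeds forward)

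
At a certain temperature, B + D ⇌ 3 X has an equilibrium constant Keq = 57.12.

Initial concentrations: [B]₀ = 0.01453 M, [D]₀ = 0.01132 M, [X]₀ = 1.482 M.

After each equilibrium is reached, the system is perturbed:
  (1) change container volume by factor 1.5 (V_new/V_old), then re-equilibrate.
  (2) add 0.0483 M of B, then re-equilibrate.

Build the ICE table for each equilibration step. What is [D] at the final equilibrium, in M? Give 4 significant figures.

Q₀ = 1.9789e+04 vs Keq = 57.12 ⇒ Q>K, reverse
Step 1:
                    B           D           X
  Initial     0.01453     0.01132       1.482
  Change        0.135       0.135     -0.4049
  Equil        0.1495      0.1463       1.077
  solve Keq expr → x = -0.135; check Q = 57.12
Then change container volume by factor 1.5 (V_new/V_old).
Step 2:
                    B           D           X
  Initial     0.09967     0.09753       0.718
  Change     -0.01198    -0.01198     0.03593
  Equil        0.0877     0.08556       0.754
  solve Keq expr → x = 0.01198; check Q = 57.12
Then add 0.0483 M of B.
Step 3:
                    B           D           X
  Initial       0.136     0.08556       0.754
  Change     -0.01366    -0.01366     0.04099
  Equil        0.1223     0.07189       0.795
  solve Keq expr → x = 0.01366; check Q = 57.12

[D]_eq = 0.07189 M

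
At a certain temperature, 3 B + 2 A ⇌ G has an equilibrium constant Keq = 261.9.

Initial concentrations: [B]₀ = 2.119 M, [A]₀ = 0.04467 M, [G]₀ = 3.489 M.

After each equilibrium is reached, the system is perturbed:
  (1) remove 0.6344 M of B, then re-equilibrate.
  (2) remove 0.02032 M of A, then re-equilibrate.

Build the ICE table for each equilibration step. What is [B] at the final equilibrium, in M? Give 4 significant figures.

[B]_eq = 1.539 M

Q₀ = 183.8 vs Keq = 261.9 ⇒ Q<K, forward
Step 1:
                    B           A           G
  init          2.119     0.04467       3.489
  Δ          -0.01043   -0.006955    0.003477
  eq            2.109     0.03772       3.492
  solve Keq expr → x = 0.003477; check Q = 261.9
Then remove 0.6344 M of B.
Step 2:
                    B           A           G
  init          1.474     0.03772       3.492
  Δ           0.03655     0.02437    -0.01218
  eq            1.511     0.06208        3.48
  solve Keq expr → x = -0.01218; check Q = 261.9
Then remove 0.02032 M of A.
Step 3:
                    B           A           G
  init          1.511     0.04176        3.48
  Δ           0.02784     0.01856   -0.009281
  eq            1.539     0.06032       3.471
  solve Keq expr → x = -0.009281; check Q = 261.9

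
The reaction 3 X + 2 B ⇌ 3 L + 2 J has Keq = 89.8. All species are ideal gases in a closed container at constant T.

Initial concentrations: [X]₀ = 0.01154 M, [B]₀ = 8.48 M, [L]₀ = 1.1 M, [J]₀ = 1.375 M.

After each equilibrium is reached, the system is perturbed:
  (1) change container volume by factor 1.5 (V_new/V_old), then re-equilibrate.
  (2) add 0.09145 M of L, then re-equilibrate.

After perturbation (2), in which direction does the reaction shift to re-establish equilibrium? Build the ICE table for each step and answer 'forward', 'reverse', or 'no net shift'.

Direction: reverse

Q₀ = 2.2771e+04 vs Keq = 89.8 ⇒ Q>K, reverse
Step 1:
                    X           B           L           J
  I           0.01154        8.48         1.1       1.375
  C            0.0563     0.03753     -0.0563    -0.03753
  E           0.06784       8.518       1.044       1.337
  solve Keq expr → x = -0.01877; check Q = 89.8
Then change container volume by factor 1.5 (V_new/V_old).
Step 2:
                    X           B           L           J
  I           0.04522       5.678      0.6958      0.8916
  C                 0           0           0           0
  E           0.04522       5.678      0.6958      0.8916
  solve Keq expr → x = 0; check Q = 89.8
Then add 0.09145 M of L.
Step 3:
                    X           B           L           J
  I           0.04522       5.678      0.7873      0.8916
  C          0.005432    0.003621   -0.005432   -0.003621
  E           0.05066       5.682      0.7818       0.888
  solve Keq expr → x = -0.001811; check Q = 89.8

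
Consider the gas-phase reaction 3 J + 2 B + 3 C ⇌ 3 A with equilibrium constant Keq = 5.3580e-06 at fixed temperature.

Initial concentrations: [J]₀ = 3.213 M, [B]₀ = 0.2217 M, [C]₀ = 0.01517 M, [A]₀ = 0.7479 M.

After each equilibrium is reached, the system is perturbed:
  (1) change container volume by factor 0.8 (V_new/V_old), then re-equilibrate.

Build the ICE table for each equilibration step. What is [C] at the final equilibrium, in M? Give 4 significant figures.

[C]_eq = 0.8857 M

Q₀ = 7.3504e+04 vs Keq = 5.3580e-06 ⇒ Q>K, reverse
Step 1:
                  J         B         C         A
  init        3.213    0.2217   0.01517    0.7479
  Δ          0.7089    0.4726    0.7089   -0.7089
  eq          3.922    0.6943    0.7241   0.03897
  solve Keq expr → x = -0.2363; check Q = 5.3580e-06
Then change container volume by factor 0.8 (V_new/V_old).
Step 2:
                  J         B         C         A
  init        4.902    0.8679    0.9051   0.04871
  Δ        -0.01946  -0.01297  -0.01946   0.01946
  eq          4.883    0.8549    0.8857   0.06817
  solve Keq expr → x = 0.006487; check Q = 5.3580e-06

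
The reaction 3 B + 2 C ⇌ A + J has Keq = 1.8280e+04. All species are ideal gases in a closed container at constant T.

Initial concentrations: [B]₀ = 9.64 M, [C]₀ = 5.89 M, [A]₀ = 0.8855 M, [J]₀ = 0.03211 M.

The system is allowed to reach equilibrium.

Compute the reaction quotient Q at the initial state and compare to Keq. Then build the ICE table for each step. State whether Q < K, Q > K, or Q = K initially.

Q₀ = 9.1489e-07; Q < K (proceeds forward)

Q₀ = 9.1489e-07 vs Keq = 1.8280e+04 ⇒ Q<K, forward
Step 1:
                   B          C          A          J
  Initial       9.64       5.89     0.8855    0.03211
  Change      -8.788     -5.858      2.929      2.929
  Equil       0.8524    0.03159      3.815      2.961
  solve Keq expr → x = 2.929; check Q = 1.8280e+04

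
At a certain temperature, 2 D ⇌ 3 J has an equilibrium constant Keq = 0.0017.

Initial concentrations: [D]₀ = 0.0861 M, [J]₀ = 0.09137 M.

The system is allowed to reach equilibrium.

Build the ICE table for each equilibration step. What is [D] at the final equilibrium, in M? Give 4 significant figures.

[D]_eq = 0.1269 M

Q₀ = 0.1029 vs Keq = 0.0017 ⇒ Q>K, reverse
Step 1:
                   D          J
  I           0.0861    0.09137
  C          0.04082   -0.06123
  E           0.1269    0.03014
  solve Keq expr → x = -0.02041; check Q = 0.0017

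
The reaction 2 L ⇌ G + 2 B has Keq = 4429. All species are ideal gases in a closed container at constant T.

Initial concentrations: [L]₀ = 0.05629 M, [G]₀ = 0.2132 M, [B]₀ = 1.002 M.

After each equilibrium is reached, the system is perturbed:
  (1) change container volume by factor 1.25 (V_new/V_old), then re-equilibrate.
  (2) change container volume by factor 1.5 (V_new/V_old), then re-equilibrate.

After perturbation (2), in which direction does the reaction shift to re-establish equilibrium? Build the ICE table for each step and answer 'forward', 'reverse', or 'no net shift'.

Direction: forward

Q₀ = 67.56 vs Keq = 4429 ⇒ Q<K, forward
Step 1:
                    L           G           B
  init        0.05629      0.2132       1.002
  Δ           -0.0486      0.0243      0.0486
  eq         0.007693      0.2375       1.051
  solve Keq expr → x = 0.0243; check Q = 4429
Then change container volume by factor 1.25 (V_new/V_old).
Step 2:
                    L           G           B
  init       0.006155        0.19      0.8405
  Δ       -6.4092e-04  3.2046e-04  6.4092e-04
  eq         0.005514      0.1903      0.8411
  solve Keq expr → x = 3.2046e-04; check Q = 4429
Then change container volume by factor 1.5 (V_new/V_old).
Step 3:
                    L           G           B
  init       0.003676      0.1269      0.5607
  Δ       -6.6701e-04  3.3350e-04  6.6701e-04
  eq         0.003009      0.1272      0.5614
  solve Keq expr → x = 3.3350e-04; check Q = 4429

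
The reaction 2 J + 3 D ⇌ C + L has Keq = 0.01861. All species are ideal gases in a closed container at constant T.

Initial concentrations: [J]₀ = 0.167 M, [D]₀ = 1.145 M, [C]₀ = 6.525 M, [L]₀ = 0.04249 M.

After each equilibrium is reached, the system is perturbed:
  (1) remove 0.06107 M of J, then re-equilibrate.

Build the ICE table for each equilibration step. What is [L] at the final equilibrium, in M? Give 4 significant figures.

[L]_eq = 2.1428e-04 M

Q₀ = 6.622 vs Keq = 0.01861 ⇒ Q>K, reverse
Step 1:
                  J         D         C         L
  Initial     0.167     1.145     6.525   0.04249
  Change    0.08424    0.1264  -0.04212  -0.04212
  Equil      0.2512     1.271     6.483 3.7234e-04
  solve Keq expr → x = -0.04212; check Q = 0.01861
Then remove 0.06107 M of J.
Step 2:
                  J         D         C         L
  Initial    0.1902     1.271     6.483 3.7234e-04
  Change  3.1612e-04 4.7418e-04 -1.5806e-04 -1.5806e-04
  Equil      0.1905     1.272     6.483 2.1428e-04
  solve Keq expr → x = -1.5806e-04; check Q = 0.01861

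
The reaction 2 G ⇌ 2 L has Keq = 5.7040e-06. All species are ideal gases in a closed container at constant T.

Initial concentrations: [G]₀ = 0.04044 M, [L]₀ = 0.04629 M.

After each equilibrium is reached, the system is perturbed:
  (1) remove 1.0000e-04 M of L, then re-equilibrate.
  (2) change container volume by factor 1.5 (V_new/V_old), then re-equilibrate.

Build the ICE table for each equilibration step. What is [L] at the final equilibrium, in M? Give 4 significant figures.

[L]_eq = 1.3760e-04 M

Q₀ = 1.31 vs Keq = 5.7040e-06 ⇒ Q>K, reverse
Step 1:
                  G         L
  init      0.04044   0.04629
  Δ         0.04608  -0.04608
  eq        0.08652 2.0664e-04
  solve Keq expr → x = -0.02304; check Q = 5.7040e-06
Then remove 1.0000e-04 M of L.
Step 2:
                  G         L
  init      0.08652 1.0664e-04
  Δ       -9.9762e-05 9.9762e-05
  eq        0.08642 2.0641e-04
  solve Keq expr → x = 4.9881e-05; check Q = 5.7040e-06
Then change container volume by factor 1.5 (V_new/V_old).
Step 3:
                  G         L
  init      0.05762 1.3760e-04
  Δ               0         0
  eq        0.05762 1.3760e-04
  solve Keq expr → x = 0; check Q = 5.7040e-06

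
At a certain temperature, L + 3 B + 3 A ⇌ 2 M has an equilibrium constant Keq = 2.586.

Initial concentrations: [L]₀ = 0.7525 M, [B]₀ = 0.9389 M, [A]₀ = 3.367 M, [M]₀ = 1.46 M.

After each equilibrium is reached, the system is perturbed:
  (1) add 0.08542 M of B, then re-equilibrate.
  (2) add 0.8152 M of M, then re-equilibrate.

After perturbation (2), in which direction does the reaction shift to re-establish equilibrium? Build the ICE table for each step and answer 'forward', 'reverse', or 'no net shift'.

Direction: reverse

Q₀ = 0.08966 vs Keq = 2.586 ⇒ Q<K, forward
Step 1:
                   L          B          A          M
  init        0.7525     0.9389      3.367       1.46
  Δ          -0.1644    -0.4931    -0.4931     0.3287
  eq          0.5881     0.4458      2.874      1.789
  solve Keq expr → x = 0.1644; check Q = 2.586
Then add 0.08542 M of B.
Step 2:
                   L          B          A          M
  init        0.5881     0.5313      2.874      1.789
  Δ         -0.02092   -0.06276   -0.06276    0.04184
  eq          0.5672     0.4685      2.811      1.831
  solve Keq expr → x = 0.02092; check Q = 2.586
Then add 0.8152 M of M.
Step 3:
                   L          B          A          M
  init        0.5672     0.4685      2.811      2.646
  Δ          0.03078    0.09235    0.09235   -0.06157
  eq           0.598     0.5608      2.904      2.584
  solve Keq expr → x = -0.03078; check Q = 2.586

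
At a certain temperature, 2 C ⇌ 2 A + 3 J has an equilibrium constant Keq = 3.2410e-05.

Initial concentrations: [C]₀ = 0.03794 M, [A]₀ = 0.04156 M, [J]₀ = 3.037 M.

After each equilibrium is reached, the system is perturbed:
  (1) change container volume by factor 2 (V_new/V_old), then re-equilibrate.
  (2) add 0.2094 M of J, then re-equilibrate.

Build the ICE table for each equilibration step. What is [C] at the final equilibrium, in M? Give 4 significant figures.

[C]_eq = 0.03965 M

Q₀ = 33.61 vs Keq = 3.2410e-05 ⇒ Q>K, reverse
Step 1:
                   C          A          J
  Initial    0.03794    0.04156      3.037
  Change     0.04147   -0.04147   -0.06221
  Equil      0.07941 8.8113e-05      2.975
  solve Keq expr → x = -0.02074; check Q = 3.2410e-05
Then change container volume by factor 2 (V_new/V_old).
Step 2:
                   C          A          J
  Initial    0.03971 4.4057e-05      1.487
  Change  -8.0287e-05 8.0287e-05 1.2043e-04
  Equil      0.03963 1.2434e-04      1.488
  solve Keq expr → x = 4.0144e-05; check Q = 3.2410e-05
Then add 0.2094 M of J.
Step 3:
                   C          A          J
  Initial    0.03963 1.2434e-04      1.697
  Change  2.2230e-05 -2.2230e-05 -3.3346e-05
  Equil      0.03965 1.0211e-04      1.697
  solve Keq expr → x = -1.1115e-05; check Q = 3.2410e-05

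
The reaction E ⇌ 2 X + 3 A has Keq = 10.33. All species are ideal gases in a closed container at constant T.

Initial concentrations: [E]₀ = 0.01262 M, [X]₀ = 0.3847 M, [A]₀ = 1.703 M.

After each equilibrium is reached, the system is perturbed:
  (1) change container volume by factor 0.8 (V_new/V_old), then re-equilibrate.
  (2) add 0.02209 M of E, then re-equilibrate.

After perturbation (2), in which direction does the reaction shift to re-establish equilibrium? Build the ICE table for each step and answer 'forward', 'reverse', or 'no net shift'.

Q₀ = 57.92 vs Keq = 10.33 ⇒ Q>K, reverse
Step 1:
                    E           X           A
  init        0.01262      0.3847       1.703
  Δ           0.03012    -0.06024    -0.09036
  eq          0.04274      0.3245       1.613
  solve Keq expr → x = -0.03012; check Q = 10.33
Then change container volume by factor 0.8 (V_new/V_old).
Step 2:
                    E           X           A
  init        0.05342      0.4056       2.016
  Δ           0.02963    -0.05927     -0.0889
  eq          0.08306      0.3463       1.927
  solve Keq expr → x = -0.02963; check Q = 10.33
Then add 0.02209 M of E.
Step 3:
                    E           X           A
  init         0.1051      0.3463       1.927
  Δ         -0.009125     0.01825     0.02738
  eq          0.09602      0.3646       1.954
  solve Keq expr → x = 0.009125; check Q = 10.33

Direction: forward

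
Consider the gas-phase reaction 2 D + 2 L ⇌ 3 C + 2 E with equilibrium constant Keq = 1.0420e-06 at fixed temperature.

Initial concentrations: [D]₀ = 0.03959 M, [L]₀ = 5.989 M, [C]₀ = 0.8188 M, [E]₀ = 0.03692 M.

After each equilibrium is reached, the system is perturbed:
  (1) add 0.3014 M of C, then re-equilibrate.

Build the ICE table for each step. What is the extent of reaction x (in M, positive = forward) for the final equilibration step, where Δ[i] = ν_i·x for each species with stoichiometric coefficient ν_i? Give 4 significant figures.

Q₀ = 0.01331 vs Keq = 1.0420e-06 ⇒ Q>K, reverse
Step 1:
                  D         L         C         E
  init      0.03959     5.989    0.8188   0.03692
  Δ         0.03622   0.03622  -0.05433  -0.03622
  eq        0.07581     6.025    0.7645 6.9760e-04
  solve Keq expr → x = -0.01811; check Q = 1.0420e-06
Then add 0.3014 M of C.
Step 2:
                  D         L         C         E
  init      0.07581     6.025     1.066 6.9760e-04
  Δ       2.7209e-04 2.7209e-04 -4.0813e-04 -2.7209e-04
  eq        0.07608     6.025     1.065 4.2552e-04
  solve Keq expr → x = -1.3604e-04; check Q = 1.0420e-06

x = -1.3604e-04 M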